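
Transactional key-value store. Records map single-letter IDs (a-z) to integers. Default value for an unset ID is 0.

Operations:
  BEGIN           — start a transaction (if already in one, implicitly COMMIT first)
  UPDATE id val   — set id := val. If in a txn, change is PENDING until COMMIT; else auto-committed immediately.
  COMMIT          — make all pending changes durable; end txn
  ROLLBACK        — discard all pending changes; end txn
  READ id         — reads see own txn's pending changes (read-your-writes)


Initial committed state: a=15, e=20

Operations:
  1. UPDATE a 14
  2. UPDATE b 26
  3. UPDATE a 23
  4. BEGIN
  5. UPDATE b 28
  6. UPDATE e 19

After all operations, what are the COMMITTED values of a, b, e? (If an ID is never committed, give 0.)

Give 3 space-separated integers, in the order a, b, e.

Answer: 23 26 20

Derivation:
Initial committed: {a=15, e=20}
Op 1: UPDATE a=14 (auto-commit; committed a=14)
Op 2: UPDATE b=26 (auto-commit; committed b=26)
Op 3: UPDATE a=23 (auto-commit; committed a=23)
Op 4: BEGIN: in_txn=True, pending={}
Op 5: UPDATE b=28 (pending; pending now {b=28})
Op 6: UPDATE e=19 (pending; pending now {b=28, e=19})
Final committed: {a=23, b=26, e=20}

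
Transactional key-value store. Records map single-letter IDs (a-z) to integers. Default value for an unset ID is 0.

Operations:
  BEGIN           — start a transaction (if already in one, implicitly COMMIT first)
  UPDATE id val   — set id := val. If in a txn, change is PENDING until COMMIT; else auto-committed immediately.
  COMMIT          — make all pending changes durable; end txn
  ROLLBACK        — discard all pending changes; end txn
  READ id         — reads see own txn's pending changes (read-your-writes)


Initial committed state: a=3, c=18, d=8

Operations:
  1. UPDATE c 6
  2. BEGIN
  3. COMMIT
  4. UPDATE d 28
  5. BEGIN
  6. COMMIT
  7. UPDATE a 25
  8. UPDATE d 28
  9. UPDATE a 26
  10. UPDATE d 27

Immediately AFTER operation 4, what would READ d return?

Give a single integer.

Initial committed: {a=3, c=18, d=8}
Op 1: UPDATE c=6 (auto-commit; committed c=6)
Op 2: BEGIN: in_txn=True, pending={}
Op 3: COMMIT: merged [] into committed; committed now {a=3, c=6, d=8}
Op 4: UPDATE d=28 (auto-commit; committed d=28)
After op 4: visible(d) = 28 (pending={}, committed={a=3, c=6, d=28})

Answer: 28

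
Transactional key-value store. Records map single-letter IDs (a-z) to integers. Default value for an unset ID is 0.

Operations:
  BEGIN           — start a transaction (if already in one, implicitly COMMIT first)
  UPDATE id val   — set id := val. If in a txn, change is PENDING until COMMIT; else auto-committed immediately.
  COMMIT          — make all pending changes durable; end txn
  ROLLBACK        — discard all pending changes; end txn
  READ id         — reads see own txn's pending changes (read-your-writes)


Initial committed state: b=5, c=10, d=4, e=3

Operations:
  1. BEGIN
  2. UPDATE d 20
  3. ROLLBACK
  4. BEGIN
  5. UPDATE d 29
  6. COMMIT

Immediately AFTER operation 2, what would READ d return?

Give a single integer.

Initial committed: {b=5, c=10, d=4, e=3}
Op 1: BEGIN: in_txn=True, pending={}
Op 2: UPDATE d=20 (pending; pending now {d=20})
After op 2: visible(d) = 20 (pending={d=20}, committed={b=5, c=10, d=4, e=3})

Answer: 20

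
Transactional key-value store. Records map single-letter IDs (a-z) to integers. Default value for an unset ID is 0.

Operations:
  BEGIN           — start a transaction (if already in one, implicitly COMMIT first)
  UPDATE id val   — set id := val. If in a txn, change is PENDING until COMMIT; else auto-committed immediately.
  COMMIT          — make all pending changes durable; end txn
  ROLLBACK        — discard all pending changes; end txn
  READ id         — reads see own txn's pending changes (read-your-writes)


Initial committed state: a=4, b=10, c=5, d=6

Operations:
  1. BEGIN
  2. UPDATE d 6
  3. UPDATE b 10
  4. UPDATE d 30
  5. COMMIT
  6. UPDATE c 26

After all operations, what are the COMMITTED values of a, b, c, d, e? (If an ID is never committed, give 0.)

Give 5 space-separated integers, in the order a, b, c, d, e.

Answer: 4 10 26 30 0

Derivation:
Initial committed: {a=4, b=10, c=5, d=6}
Op 1: BEGIN: in_txn=True, pending={}
Op 2: UPDATE d=6 (pending; pending now {d=6})
Op 3: UPDATE b=10 (pending; pending now {b=10, d=6})
Op 4: UPDATE d=30 (pending; pending now {b=10, d=30})
Op 5: COMMIT: merged ['b', 'd'] into committed; committed now {a=4, b=10, c=5, d=30}
Op 6: UPDATE c=26 (auto-commit; committed c=26)
Final committed: {a=4, b=10, c=26, d=30}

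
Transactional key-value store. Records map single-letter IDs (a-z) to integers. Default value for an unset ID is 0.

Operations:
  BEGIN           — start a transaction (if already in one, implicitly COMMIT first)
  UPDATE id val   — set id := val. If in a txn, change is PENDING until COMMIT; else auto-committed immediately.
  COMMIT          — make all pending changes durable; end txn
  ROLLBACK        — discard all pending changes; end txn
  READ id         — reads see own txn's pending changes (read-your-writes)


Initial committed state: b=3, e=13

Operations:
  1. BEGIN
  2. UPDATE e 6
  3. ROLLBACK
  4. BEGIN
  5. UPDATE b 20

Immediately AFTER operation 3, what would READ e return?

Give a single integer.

Initial committed: {b=3, e=13}
Op 1: BEGIN: in_txn=True, pending={}
Op 2: UPDATE e=6 (pending; pending now {e=6})
Op 3: ROLLBACK: discarded pending ['e']; in_txn=False
After op 3: visible(e) = 13 (pending={}, committed={b=3, e=13})

Answer: 13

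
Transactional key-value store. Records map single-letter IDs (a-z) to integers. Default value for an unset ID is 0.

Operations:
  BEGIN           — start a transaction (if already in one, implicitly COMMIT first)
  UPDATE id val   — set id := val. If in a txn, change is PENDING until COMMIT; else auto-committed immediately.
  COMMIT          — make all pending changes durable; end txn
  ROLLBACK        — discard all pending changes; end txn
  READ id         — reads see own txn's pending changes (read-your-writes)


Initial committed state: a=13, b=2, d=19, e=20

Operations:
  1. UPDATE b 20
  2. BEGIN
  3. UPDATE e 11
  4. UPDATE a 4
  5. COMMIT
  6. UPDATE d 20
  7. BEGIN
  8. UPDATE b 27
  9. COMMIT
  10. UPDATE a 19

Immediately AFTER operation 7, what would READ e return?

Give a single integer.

Answer: 11

Derivation:
Initial committed: {a=13, b=2, d=19, e=20}
Op 1: UPDATE b=20 (auto-commit; committed b=20)
Op 2: BEGIN: in_txn=True, pending={}
Op 3: UPDATE e=11 (pending; pending now {e=11})
Op 4: UPDATE a=4 (pending; pending now {a=4, e=11})
Op 5: COMMIT: merged ['a', 'e'] into committed; committed now {a=4, b=20, d=19, e=11}
Op 6: UPDATE d=20 (auto-commit; committed d=20)
Op 7: BEGIN: in_txn=True, pending={}
After op 7: visible(e) = 11 (pending={}, committed={a=4, b=20, d=20, e=11})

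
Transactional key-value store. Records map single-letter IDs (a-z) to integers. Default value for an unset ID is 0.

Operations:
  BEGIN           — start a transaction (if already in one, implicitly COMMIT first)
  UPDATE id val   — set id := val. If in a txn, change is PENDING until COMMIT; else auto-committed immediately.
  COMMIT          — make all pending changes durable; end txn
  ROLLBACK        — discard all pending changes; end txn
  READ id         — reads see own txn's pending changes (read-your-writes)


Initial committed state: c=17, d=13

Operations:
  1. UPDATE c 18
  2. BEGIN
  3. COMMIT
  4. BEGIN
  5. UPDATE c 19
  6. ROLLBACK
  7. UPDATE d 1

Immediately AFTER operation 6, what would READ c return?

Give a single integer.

Answer: 18

Derivation:
Initial committed: {c=17, d=13}
Op 1: UPDATE c=18 (auto-commit; committed c=18)
Op 2: BEGIN: in_txn=True, pending={}
Op 3: COMMIT: merged [] into committed; committed now {c=18, d=13}
Op 4: BEGIN: in_txn=True, pending={}
Op 5: UPDATE c=19 (pending; pending now {c=19})
Op 6: ROLLBACK: discarded pending ['c']; in_txn=False
After op 6: visible(c) = 18 (pending={}, committed={c=18, d=13})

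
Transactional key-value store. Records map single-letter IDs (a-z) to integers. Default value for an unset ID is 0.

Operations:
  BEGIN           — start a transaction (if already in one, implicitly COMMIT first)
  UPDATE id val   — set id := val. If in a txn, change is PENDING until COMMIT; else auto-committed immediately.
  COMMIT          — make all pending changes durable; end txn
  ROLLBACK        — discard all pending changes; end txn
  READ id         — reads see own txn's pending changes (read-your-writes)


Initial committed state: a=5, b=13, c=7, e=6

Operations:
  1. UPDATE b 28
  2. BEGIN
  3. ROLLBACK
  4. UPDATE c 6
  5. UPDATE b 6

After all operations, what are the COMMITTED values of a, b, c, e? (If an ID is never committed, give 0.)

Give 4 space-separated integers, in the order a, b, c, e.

Initial committed: {a=5, b=13, c=7, e=6}
Op 1: UPDATE b=28 (auto-commit; committed b=28)
Op 2: BEGIN: in_txn=True, pending={}
Op 3: ROLLBACK: discarded pending []; in_txn=False
Op 4: UPDATE c=6 (auto-commit; committed c=6)
Op 5: UPDATE b=6 (auto-commit; committed b=6)
Final committed: {a=5, b=6, c=6, e=6}

Answer: 5 6 6 6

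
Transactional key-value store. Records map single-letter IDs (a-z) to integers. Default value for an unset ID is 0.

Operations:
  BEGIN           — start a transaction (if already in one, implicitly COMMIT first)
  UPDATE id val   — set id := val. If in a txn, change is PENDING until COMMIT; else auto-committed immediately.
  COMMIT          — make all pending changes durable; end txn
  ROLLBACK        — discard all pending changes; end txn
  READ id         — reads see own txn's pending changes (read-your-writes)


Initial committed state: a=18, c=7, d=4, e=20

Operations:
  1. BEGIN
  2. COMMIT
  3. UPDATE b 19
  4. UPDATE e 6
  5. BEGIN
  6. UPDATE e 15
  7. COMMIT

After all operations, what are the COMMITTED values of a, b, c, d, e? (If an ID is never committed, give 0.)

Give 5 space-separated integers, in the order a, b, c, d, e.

Initial committed: {a=18, c=7, d=4, e=20}
Op 1: BEGIN: in_txn=True, pending={}
Op 2: COMMIT: merged [] into committed; committed now {a=18, c=7, d=4, e=20}
Op 3: UPDATE b=19 (auto-commit; committed b=19)
Op 4: UPDATE e=6 (auto-commit; committed e=6)
Op 5: BEGIN: in_txn=True, pending={}
Op 6: UPDATE e=15 (pending; pending now {e=15})
Op 7: COMMIT: merged ['e'] into committed; committed now {a=18, b=19, c=7, d=4, e=15}
Final committed: {a=18, b=19, c=7, d=4, e=15}

Answer: 18 19 7 4 15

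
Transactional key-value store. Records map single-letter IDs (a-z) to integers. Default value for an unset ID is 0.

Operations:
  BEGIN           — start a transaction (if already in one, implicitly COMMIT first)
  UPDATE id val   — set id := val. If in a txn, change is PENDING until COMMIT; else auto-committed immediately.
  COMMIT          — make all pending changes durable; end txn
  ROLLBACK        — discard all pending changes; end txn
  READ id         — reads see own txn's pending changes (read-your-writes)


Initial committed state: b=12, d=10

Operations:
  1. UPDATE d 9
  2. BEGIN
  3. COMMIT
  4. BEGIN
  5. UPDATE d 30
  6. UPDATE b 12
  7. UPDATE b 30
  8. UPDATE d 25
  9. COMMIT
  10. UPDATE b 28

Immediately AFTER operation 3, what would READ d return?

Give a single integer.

Initial committed: {b=12, d=10}
Op 1: UPDATE d=9 (auto-commit; committed d=9)
Op 2: BEGIN: in_txn=True, pending={}
Op 3: COMMIT: merged [] into committed; committed now {b=12, d=9}
After op 3: visible(d) = 9 (pending={}, committed={b=12, d=9})

Answer: 9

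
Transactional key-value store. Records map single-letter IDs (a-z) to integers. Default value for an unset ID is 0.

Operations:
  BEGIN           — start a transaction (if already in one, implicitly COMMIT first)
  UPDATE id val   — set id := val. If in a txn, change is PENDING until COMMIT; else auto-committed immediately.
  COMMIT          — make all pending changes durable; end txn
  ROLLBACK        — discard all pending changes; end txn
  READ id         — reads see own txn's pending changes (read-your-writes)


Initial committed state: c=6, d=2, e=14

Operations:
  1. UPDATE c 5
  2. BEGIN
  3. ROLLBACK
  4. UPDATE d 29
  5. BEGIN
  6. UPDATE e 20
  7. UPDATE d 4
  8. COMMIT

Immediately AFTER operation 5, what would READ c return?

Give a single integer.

Initial committed: {c=6, d=2, e=14}
Op 1: UPDATE c=5 (auto-commit; committed c=5)
Op 2: BEGIN: in_txn=True, pending={}
Op 3: ROLLBACK: discarded pending []; in_txn=False
Op 4: UPDATE d=29 (auto-commit; committed d=29)
Op 5: BEGIN: in_txn=True, pending={}
After op 5: visible(c) = 5 (pending={}, committed={c=5, d=29, e=14})

Answer: 5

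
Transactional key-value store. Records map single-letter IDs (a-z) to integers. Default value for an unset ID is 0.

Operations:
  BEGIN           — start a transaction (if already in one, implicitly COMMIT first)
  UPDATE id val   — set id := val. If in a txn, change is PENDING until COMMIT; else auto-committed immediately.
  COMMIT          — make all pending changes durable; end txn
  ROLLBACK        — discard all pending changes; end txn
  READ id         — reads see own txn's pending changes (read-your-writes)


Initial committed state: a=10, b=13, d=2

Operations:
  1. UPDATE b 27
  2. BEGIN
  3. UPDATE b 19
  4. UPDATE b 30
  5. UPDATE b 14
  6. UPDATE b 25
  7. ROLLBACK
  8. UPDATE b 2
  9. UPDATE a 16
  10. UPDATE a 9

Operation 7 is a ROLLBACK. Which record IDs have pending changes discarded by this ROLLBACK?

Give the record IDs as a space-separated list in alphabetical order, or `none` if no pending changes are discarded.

Initial committed: {a=10, b=13, d=2}
Op 1: UPDATE b=27 (auto-commit; committed b=27)
Op 2: BEGIN: in_txn=True, pending={}
Op 3: UPDATE b=19 (pending; pending now {b=19})
Op 4: UPDATE b=30 (pending; pending now {b=30})
Op 5: UPDATE b=14 (pending; pending now {b=14})
Op 6: UPDATE b=25 (pending; pending now {b=25})
Op 7: ROLLBACK: discarded pending ['b']; in_txn=False
Op 8: UPDATE b=2 (auto-commit; committed b=2)
Op 9: UPDATE a=16 (auto-commit; committed a=16)
Op 10: UPDATE a=9 (auto-commit; committed a=9)
ROLLBACK at op 7 discards: ['b']

Answer: b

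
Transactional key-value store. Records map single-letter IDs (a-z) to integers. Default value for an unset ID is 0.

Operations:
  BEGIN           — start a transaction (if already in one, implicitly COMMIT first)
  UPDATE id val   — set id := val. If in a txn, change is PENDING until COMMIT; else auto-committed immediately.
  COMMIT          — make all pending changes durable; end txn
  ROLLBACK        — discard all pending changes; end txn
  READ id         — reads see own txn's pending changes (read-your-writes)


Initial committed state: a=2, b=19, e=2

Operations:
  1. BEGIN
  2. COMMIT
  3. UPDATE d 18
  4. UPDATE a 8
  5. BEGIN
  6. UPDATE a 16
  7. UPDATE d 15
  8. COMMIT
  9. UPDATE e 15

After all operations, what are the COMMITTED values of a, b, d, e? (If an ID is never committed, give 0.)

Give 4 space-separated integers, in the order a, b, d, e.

Initial committed: {a=2, b=19, e=2}
Op 1: BEGIN: in_txn=True, pending={}
Op 2: COMMIT: merged [] into committed; committed now {a=2, b=19, e=2}
Op 3: UPDATE d=18 (auto-commit; committed d=18)
Op 4: UPDATE a=8 (auto-commit; committed a=8)
Op 5: BEGIN: in_txn=True, pending={}
Op 6: UPDATE a=16 (pending; pending now {a=16})
Op 7: UPDATE d=15 (pending; pending now {a=16, d=15})
Op 8: COMMIT: merged ['a', 'd'] into committed; committed now {a=16, b=19, d=15, e=2}
Op 9: UPDATE e=15 (auto-commit; committed e=15)
Final committed: {a=16, b=19, d=15, e=15}

Answer: 16 19 15 15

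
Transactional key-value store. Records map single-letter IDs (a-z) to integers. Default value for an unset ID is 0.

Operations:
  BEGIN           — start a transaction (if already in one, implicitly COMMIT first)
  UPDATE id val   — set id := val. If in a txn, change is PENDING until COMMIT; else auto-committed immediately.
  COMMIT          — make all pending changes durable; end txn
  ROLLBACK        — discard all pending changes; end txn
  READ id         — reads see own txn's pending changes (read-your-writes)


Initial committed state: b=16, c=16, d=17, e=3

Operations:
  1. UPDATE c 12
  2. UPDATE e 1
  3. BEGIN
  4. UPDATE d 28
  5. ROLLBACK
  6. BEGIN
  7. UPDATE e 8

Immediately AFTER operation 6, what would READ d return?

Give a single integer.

Initial committed: {b=16, c=16, d=17, e=3}
Op 1: UPDATE c=12 (auto-commit; committed c=12)
Op 2: UPDATE e=1 (auto-commit; committed e=1)
Op 3: BEGIN: in_txn=True, pending={}
Op 4: UPDATE d=28 (pending; pending now {d=28})
Op 5: ROLLBACK: discarded pending ['d']; in_txn=False
Op 6: BEGIN: in_txn=True, pending={}
After op 6: visible(d) = 17 (pending={}, committed={b=16, c=12, d=17, e=1})

Answer: 17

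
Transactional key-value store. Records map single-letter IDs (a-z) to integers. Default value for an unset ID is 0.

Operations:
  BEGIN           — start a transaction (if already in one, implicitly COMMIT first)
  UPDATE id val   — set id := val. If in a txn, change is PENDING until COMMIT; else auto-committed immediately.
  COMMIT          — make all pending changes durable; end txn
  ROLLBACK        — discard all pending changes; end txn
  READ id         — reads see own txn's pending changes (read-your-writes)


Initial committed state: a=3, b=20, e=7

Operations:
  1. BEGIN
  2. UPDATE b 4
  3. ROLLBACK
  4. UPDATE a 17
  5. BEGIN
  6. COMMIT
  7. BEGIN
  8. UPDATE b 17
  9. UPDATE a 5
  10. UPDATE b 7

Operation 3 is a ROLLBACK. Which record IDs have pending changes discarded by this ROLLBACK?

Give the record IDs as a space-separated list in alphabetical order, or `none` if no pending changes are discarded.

Answer: b

Derivation:
Initial committed: {a=3, b=20, e=7}
Op 1: BEGIN: in_txn=True, pending={}
Op 2: UPDATE b=4 (pending; pending now {b=4})
Op 3: ROLLBACK: discarded pending ['b']; in_txn=False
Op 4: UPDATE a=17 (auto-commit; committed a=17)
Op 5: BEGIN: in_txn=True, pending={}
Op 6: COMMIT: merged [] into committed; committed now {a=17, b=20, e=7}
Op 7: BEGIN: in_txn=True, pending={}
Op 8: UPDATE b=17 (pending; pending now {b=17})
Op 9: UPDATE a=5 (pending; pending now {a=5, b=17})
Op 10: UPDATE b=7 (pending; pending now {a=5, b=7})
ROLLBACK at op 3 discards: ['b']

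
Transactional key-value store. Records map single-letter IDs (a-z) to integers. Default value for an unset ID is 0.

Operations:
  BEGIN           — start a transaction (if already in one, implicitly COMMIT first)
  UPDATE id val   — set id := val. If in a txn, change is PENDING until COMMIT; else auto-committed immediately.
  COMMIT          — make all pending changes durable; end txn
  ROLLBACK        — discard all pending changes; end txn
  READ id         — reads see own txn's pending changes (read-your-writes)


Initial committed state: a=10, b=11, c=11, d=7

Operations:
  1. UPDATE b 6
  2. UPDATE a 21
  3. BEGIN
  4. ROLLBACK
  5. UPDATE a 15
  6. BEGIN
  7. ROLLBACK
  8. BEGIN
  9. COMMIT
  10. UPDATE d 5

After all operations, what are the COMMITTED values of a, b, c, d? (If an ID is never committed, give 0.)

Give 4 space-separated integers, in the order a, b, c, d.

Answer: 15 6 11 5

Derivation:
Initial committed: {a=10, b=11, c=11, d=7}
Op 1: UPDATE b=6 (auto-commit; committed b=6)
Op 2: UPDATE a=21 (auto-commit; committed a=21)
Op 3: BEGIN: in_txn=True, pending={}
Op 4: ROLLBACK: discarded pending []; in_txn=False
Op 5: UPDATE a=15 (auto-commit; committed a=15)
Op 6: BEGIN: in_txn=True, pending={}
Op 7: ROLLBACK: discarded pending []; in_txn=False
Op 8: BEGIN: in_txn=True, pending={}
Op 9: COMMIT: merged [] into committed; committed now {a=15, b=6, c=11, d=7}
Op 10: UPDATE d=5 (auto-commit; committed d=5)
Final committed: {a=15, b=6, c=11, d=5}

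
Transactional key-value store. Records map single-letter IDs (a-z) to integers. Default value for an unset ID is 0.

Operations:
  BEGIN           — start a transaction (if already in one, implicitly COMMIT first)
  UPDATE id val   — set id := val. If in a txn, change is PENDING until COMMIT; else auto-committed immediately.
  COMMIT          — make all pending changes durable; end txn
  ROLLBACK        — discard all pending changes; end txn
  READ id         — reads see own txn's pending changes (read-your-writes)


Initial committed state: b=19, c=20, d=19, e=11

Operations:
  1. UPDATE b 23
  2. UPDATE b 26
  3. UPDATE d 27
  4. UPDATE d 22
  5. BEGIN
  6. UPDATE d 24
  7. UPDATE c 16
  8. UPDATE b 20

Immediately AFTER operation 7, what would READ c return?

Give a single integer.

Initial committed: {b=19, c=20, d=19, e=11}
Op 1: UPDATE b=23 (auto-commit; committed b=23)
Op 2: UPDATE b=26 (auto-commit; committed b=26)
Op 3: UPDATE d=27 (auto-commit; committed d=27)
Op 4: UPDATE d=22 (auto-commit; committed d=22)
Op 5: BEGIN: in_txn=True, pending={}
Op 6: UPDATE d=24 (pending; pending now {d=24})
Op 7: UPDATE c=16 (pending; pending now {c=16, d=24})
After op 7: visible(c) = 16 (pending={c=16, d=24}, committed={b=26, c=20, d=22, e=11})

Answer: 16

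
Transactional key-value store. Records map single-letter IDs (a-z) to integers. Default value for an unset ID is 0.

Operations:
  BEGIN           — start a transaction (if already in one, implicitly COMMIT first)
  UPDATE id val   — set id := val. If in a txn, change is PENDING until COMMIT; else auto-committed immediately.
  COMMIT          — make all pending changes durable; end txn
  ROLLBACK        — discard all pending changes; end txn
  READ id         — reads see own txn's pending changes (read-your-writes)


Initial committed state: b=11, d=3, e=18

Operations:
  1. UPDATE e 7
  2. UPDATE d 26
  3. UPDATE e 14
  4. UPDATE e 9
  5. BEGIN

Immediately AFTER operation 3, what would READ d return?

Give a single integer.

Initial committed: {b=11, d=3, e=18}
Op 1: UPDATE e=7 (auto-commit; committed e=7)
Op 2: UPDATE d=26 (auto-commit; committed d=26)
Op 3: UPDATE e=14 (auto-commit; committed e=14)
After op 3: visible(d) = 26 (pending={}, committed={b=11, d=26, e=14})

Answer: 26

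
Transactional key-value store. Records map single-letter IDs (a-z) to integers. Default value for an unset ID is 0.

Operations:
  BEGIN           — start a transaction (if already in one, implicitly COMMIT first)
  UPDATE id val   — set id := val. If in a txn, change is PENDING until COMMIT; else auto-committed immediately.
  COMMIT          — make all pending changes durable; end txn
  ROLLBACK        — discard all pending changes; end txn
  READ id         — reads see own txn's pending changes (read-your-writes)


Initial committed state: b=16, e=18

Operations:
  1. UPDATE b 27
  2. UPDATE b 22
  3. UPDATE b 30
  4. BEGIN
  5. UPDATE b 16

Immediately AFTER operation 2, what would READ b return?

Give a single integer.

Initial committed: {b=16, e=18}
Op 1: UPDATE b=27 (auto-commit; committed b=27)
Op 2: UPDATE b=22 (auto-commit; committed b=22)
After op 2: visible(b) = 22 (pending={}, committed={b=22, e=18})

Answer: 22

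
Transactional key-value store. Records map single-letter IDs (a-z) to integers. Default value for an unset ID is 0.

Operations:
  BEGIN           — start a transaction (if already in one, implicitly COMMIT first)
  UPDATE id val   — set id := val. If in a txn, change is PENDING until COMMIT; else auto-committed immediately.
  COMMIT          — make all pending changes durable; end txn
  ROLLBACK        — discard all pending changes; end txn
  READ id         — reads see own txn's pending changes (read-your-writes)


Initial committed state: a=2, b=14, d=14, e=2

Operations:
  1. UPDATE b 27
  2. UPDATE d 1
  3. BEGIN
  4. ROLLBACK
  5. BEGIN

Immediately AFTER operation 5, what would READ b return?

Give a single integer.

Initial committed: {a=2, b=14, d=14, e=2}
Op 1: UPDATE b=27 (auto-commit; committed b=27)
Op 2: UPDATE d=1 (auto-commit; committed d=1)
Op 3: BEGIN: in_txn=True, pending={}
Op 4: ROLLBACK: discarded pending []; in_txn=False
Op 5: BEGIN: in_txn=True, pending={}
After op 5: visible(b) = 27 (pending={}, committed={a=2, b=27, d=1, e=2})

Answer: 27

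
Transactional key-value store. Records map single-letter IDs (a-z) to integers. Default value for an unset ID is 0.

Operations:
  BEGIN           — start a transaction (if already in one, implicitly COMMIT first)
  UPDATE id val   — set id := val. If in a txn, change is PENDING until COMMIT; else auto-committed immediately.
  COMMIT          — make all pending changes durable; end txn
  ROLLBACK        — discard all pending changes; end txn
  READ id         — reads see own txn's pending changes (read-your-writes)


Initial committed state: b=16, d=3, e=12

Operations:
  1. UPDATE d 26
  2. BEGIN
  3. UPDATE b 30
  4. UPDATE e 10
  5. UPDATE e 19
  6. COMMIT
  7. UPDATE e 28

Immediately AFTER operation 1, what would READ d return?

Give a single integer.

Initial committed: {b=16, d=3, e=12}
Op 1: UPDATE d=26 (auto-commit; committed d=26)
After op 1: visible(d) = 26 (pending={}, committed={b=16, d=26, e=12})

Answer: 26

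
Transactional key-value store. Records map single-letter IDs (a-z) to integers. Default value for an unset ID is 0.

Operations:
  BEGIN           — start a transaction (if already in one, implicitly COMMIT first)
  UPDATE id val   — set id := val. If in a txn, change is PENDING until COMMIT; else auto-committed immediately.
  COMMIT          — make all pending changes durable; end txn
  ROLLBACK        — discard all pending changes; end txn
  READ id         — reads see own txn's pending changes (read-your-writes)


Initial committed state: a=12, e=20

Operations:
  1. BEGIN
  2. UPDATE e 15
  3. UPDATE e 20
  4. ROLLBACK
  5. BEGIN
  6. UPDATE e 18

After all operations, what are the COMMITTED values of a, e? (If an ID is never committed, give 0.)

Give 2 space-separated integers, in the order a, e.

Answer: 12 20

Derivation:
Initial committed: {a=12, e=20}
Op 1: BEGIN: in_txn=True, pending={}
Op 2: UPDATE e=15 (pending; pending now {e=15})
Op 3: UPDATE e=20 (pending; pending now {e=20})
Op 4: ROLLBACK: discarded pending ['e']; in_txn=False
Op 5: BEGIN: in_txn=True, pending={}
Op 6: UPDATE e=18 (pending; pending now {e=18})
Final committed: {a=12, e=20}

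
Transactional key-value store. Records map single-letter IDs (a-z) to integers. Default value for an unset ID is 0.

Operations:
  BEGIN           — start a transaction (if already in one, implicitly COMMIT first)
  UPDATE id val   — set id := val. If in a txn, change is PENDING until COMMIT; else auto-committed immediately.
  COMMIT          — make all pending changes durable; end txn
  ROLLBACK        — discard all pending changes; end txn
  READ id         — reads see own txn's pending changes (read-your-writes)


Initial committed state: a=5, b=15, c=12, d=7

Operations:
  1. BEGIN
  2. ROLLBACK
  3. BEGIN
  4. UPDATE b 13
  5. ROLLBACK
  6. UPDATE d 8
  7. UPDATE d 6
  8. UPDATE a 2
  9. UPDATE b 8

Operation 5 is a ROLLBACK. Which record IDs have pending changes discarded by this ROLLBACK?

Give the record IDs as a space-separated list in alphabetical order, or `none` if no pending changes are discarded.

Initial committed: {a=5, b=15, c=12, d=7}
Op 1: BEGIN: in_txn=True, pending={}
Op 2: ROLLBACK: discarded pending []; in_txn=False
Op 3: BEGIN: in_txn=True, pending={}
Op 4: UPDATE b=13 (pending; pending now {b=13})
Op 5: ROLLBACK: discarded pending ['b']; in_txn=False
Op 6: UPDATE d=8 (auto-commit; committed d=8)
Op 7: UPDATE d=6 (auto-commit; committed d=6)
Op 8: UPDATE a=2 (auto-commit; committed a=2)
Op 9: UPDATE b=8 (auto-commit; committed b=8)
ROLLBACK at op 5 discards: ['b']

Answer: b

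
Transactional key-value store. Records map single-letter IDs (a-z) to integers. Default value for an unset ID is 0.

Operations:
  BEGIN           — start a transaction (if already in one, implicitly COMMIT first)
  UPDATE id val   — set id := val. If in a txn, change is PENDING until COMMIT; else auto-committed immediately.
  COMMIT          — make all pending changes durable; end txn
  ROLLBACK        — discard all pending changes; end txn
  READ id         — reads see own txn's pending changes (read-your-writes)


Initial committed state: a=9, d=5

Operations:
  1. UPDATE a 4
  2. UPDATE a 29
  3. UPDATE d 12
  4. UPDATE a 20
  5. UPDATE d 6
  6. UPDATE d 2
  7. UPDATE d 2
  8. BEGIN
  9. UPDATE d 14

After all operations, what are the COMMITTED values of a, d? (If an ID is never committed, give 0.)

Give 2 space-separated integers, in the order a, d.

Answer: 20 2

Derivation:
Initial committed: {a=9, d=5}
Op 1: UPDATE a=4 (auto-commit; committed a=4)
Op 2: UPDATE a=29 (auto-commit; committed a=29)
Op 3: UPDATE d=12 (auto-commit; committed d=12)
Op 4: UPDATE a=20 (auto-commit; committed a=20)
Op 5: UPDATE d=6 (auto-commit; committed d=6)
Op 6: UPDATE d=2 (auto-commit; committed d=2)
Op 7: UPDATE d=2 (auto-commit; committed d=2)
Op 8: BEGIN: in_txn=True, pending={}
Op 9: UPDATE d=14 (pending; pending now {d=14})
Final committed: {a=20, d=2}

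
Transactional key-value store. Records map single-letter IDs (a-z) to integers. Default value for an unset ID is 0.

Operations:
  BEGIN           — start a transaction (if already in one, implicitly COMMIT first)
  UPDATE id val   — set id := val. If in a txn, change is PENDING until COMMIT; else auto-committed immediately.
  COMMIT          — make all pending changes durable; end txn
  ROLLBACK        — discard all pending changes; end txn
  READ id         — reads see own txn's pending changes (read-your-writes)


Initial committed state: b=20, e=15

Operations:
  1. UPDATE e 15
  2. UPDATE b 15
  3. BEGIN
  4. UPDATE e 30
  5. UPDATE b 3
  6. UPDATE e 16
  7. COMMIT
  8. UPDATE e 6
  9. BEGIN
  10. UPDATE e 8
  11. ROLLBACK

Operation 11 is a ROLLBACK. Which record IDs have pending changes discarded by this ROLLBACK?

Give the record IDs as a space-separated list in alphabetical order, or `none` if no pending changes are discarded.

Answer: e

Derivation:
Initial committed: {b=20, e=15}
Op 1: UPDATE e=15 (auto-commit; committed e=15)
Op 2: UPDATE b=15 (auto-commit; committed b=15)
Op 3: BEGIN: in_txn=True, pending={}
Op 4: UPDATE e=30 (pending; pending now {e=30})
Op 5: UPDATE b=3 (pending; pending now {b=3, e=30})
Op 6: UPDATE e=16 (pending; pending now {b=3, e=16})
Op 7: COMMIT: merged ['b', 'e'] into committed; committed now {b=3, e=16}
Op 8: UPDATE e=6 (auto-commit; committed e=6)
Op 9: BEGIN: in_txn=True, pending={}
Op 10: UPDATE e=8 (pending; pending now {e=8})
Op 11: ROLLBACK: discarded pending ['e']; in_txn=False
ROLLBACK at op 11 discards: ['e']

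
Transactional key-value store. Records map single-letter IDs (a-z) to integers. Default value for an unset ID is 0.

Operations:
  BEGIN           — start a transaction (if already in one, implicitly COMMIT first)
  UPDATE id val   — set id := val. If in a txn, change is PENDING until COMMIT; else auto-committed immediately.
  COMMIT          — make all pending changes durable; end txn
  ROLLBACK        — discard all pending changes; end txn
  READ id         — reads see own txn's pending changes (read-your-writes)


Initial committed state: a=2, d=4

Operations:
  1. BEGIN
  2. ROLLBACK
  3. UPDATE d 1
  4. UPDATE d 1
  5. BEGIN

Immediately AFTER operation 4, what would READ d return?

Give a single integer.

Initial committed: {a=2, d=4}
Op 1: BEGIN: in_txn=True, pending={}
Op 2: ROLLBACK: discarded pending []; in_txn=False
Op 3: UPDATE d=1 (auto-commit; committed d=1)
Op 4: UPDATE d=1 (auto-commit; committed d=1)
After op 4: visible(d) = 1 (pending={}, committed={a=2, d=1})

Answer: 1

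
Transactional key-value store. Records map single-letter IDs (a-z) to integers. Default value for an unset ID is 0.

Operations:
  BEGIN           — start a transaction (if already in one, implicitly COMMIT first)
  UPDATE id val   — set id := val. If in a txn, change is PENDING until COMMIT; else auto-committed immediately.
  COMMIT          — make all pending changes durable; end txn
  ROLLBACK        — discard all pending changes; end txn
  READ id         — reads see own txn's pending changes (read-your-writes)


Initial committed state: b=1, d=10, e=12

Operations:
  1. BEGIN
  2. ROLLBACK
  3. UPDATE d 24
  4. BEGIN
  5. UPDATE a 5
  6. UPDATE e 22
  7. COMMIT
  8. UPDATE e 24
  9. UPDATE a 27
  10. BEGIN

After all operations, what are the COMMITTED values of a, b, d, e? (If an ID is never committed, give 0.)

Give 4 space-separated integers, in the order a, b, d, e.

Initial committed: {b=1, d=10, e=12}
Op 1: BEGIN: in_txn=True, pending={}
Op 2: ROLLBACK: discarded pending []; in_txn=False
Op 3: UPDATE d=24 (auto-commit; committed d=24)
Op 4: BEGIN: in_txn=True, pending={}
Op 5: UPDATE a=5 (pending; pending now {a=5})
Op 6: UPDATE e=22 (pending; pending now {a=5, e=22})
Op 7: COMMIT: merged ['a', 'e'] into committed; committed now {a=5, b=1, d=24, e=22}
Op 8: UPDATE e=24 (auto-commit; committed e=24)
Op 9: UPDATE a=27 (auto-commit; committed a=27)
Op 10: BEGIN: in_txn=True, pending={}
Final committed: {a=27, b=1, d=24, e=24}

Answer: 27 1 24 24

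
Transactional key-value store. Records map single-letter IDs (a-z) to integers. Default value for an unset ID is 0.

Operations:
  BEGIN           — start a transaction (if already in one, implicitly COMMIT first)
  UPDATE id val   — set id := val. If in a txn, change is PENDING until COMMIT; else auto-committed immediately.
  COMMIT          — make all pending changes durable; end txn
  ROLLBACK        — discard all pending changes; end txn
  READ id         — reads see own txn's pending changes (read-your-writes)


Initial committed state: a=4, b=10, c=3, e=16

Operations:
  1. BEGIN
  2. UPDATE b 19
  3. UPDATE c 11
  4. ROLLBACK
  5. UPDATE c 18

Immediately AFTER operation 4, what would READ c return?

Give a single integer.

Answer: 3

Derivation:
Initial committed: {a=4, b=10, c=3, e=16}
Op 1: BEGIN: in_txn=True, pending={}
Op 2: UPDATE b=19 (pending; pending now {b=19})
Op 3: UPDATE c=11 (pending; pending now {b=19, c=11})
Op 4: ROLLBACK: discarded pending ['b', 'c']; in_txn=False
After op 4: visible(c) = 3 (pending={}, committed={a=4, b=10, c=3, e=16})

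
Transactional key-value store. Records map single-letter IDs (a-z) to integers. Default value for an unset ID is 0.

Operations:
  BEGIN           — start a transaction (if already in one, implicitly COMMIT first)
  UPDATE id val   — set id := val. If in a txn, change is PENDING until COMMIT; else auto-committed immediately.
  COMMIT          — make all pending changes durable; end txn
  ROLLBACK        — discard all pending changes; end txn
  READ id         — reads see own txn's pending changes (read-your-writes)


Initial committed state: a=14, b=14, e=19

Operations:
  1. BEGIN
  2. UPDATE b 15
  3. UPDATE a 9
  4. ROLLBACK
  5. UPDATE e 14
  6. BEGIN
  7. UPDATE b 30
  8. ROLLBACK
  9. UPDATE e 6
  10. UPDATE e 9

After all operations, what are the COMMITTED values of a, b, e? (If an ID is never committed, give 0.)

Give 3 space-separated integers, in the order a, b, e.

Answer: 14 14 9

Derivation:
Initial committed: {a=14, b=14, e=19}
Op 1: BEGIN: in_txn=True, pending={}
Op 2: UPDATE b=15 (pending; pending now {b=15})
Op 3: UPDATE a=9 (pending; pending now {a=9, b=15})
Op 4: ROLLBACK: discarded pending ['a', 'b']; in_txn=False
Op 5: UPDATE e=14 (auto-commit; committed e=14)
Op 6: BEGIN: in_txn=True, pending={}
Op 7: UPDATE b=30 (pending; pending now {b=30})
Op 8: ROLLBACK: discarded pending ['b']; in_txn=False
Op 9: UPDATE e=6 (auto-commit; committed e=6)
Op 10: UPDATE e=9 (auto-commit; committed e=9)
Final committed: {a=14, b=14, e=9}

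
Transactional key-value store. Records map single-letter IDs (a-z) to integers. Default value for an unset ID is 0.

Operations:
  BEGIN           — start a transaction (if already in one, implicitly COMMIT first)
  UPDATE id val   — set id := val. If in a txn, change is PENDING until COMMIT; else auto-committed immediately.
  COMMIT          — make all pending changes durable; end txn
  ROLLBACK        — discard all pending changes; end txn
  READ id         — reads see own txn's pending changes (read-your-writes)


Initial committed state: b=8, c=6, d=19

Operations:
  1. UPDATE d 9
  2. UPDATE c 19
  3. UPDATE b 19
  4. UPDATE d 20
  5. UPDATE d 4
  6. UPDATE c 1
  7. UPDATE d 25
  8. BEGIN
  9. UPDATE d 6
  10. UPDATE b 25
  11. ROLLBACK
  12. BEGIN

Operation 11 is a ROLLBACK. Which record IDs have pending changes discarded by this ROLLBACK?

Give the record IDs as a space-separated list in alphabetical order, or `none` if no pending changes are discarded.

Initial committed: {b=8, c=6, d=19}
Op 1: UPDATE d=9 (auto-commit; committed d=9)
Op 2: UPDATE c=19 (auto-commit; committed c=19)
Op 3: UPDATE b=19 (auto-commit; committed b=19)
Op 4: UPDATE d=20 (auto-commit; committed d=20)
Op 5: UPDATE d=4 (auto-commit; committed d=4)
Op 6: UPDATE c=1 (auto-commit; committed c=1)
Op 7: UPDATE d=25 (auto-commit; committed d=25)
Op 8: BEGIN: in_txn=True, pending={}
Op 9: UPDATE d=6 (pending; pending now {d=6})
Op 10: UPDATE b=25 (pending; pending now {b=25, d=6})
Op 11: ROLLBACK: discarded pending ['b', 'd']; in_txn=False
Op 12: BEGIN: in_txn=True, pending={}
ROLLBACK at op 11 discards: ['b', 'd']

Answer: b d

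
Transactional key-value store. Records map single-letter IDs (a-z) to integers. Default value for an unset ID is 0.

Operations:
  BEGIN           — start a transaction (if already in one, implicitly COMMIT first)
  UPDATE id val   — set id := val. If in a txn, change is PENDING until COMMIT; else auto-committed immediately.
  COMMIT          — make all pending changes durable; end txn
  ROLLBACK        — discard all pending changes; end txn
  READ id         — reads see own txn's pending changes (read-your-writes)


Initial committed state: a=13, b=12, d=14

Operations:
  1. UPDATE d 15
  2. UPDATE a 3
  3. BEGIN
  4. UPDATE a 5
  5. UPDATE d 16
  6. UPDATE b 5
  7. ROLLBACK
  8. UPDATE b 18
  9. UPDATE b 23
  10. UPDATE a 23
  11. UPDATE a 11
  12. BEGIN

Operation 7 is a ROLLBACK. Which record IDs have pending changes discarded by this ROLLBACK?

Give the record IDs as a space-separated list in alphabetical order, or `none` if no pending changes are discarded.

Initial committed: {a=13, b=12, d=14}
Op 1: UPDATE d=15 (auto-commit; committed d=15)
Op 2: UPDATE a=3 (auto-commit; committed a=3)
Op 3: BEGIN: in_txn=True, pending={}
Op 4: UPDATE a=5 (pending; pending now {a=5})
Op 5: UPDATE d=16 (pending; pending now {a=5, d=16})
Op 6: UPDATE b=5 (pending; pending now {a=5, b=5, d=16})
Op 7: ROLLBACK: discarded pending ['a', 'b', 'd']; in_txn=False
Op 8: UPDATE b=18 (auto-commit; committed b=18)
Op 9: UPDATE b=23 (auto-commit; committed b=23)
Op 10: UPDATE a=23 (auto-commit; committed a=23)
Op 11: UPDATE a=11 (auto-commit; committed a=11)
Op 12: BEGIN: in_txn=True, pending={}
ROLLBACK at op 7 discards: ['a', 'b', 'd']

Answer: a b d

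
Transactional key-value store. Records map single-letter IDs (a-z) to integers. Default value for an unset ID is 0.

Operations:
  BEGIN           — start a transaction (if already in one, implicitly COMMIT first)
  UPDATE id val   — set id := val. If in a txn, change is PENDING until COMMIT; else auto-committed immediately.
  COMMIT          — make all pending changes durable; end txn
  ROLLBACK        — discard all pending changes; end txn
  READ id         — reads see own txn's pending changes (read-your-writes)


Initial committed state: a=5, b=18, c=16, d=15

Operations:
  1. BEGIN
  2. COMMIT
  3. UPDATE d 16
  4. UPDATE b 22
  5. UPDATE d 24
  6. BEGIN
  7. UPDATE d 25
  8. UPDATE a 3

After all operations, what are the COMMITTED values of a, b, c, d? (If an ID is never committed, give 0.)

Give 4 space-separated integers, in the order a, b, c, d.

Answer: 5 22 16 24

Derivation:
Initial committed: {a=5, b=18, c=16, d=15}
Op 1: BEGIN: in_txn=True, pending={}
Op 2: COMMIT: merged [] into committed; committed now {a=5, b=18, c=16, d=15}
Op 3: UPDATE d=16 (auto-commit; committed d=16)
Op 4: UPDATE b=22 (auto-commit; committed b=22)
Op 5: UPDATE d=24 (auto-commit; committed d=24)
Op 6: BEGIN: in_txn=True, pending={}
Op 7: UPDATE d=25 (pending; pending now {d=25})
Op 8: UPDATE a=3 (pending; pending now {a=3, d=25})
Final committed: {a=5, b=22, c=16, d=24}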